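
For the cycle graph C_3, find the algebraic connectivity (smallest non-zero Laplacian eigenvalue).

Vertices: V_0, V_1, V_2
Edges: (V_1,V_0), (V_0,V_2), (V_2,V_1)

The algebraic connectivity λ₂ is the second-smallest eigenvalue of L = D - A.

The cycle graph C_n has Laplacian eigenvalues λ_k = 2 − 2cos(2πk/n), k = 0, 1, …, n−1. Here n = 3:
k=0: 2 − 2cos(0) = 0.0; k=1: 2 − 2cos(2π/3) = 3.0; k=2: 2 − 2cos(4π/3) = 3.0.
Laplacian eigenvalues: [0.0, 3.0, 3.0]. Algebraic connectivity (smallest non-zero eigenvalue) = 3.0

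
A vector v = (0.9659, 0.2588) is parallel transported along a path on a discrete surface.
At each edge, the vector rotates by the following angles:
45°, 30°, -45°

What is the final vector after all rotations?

Total rotation: 45° + 30° + (-45°) = 30°. Final vector: (0.7071, 0.7071)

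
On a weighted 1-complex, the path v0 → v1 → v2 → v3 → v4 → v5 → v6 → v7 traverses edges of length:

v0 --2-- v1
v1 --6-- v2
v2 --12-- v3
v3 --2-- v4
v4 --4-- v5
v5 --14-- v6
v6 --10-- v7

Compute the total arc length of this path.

Arc length = 2 + 6 + 12 + 2 + 4 + 14 + 10 = 50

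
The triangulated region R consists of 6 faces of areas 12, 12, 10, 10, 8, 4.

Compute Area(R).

12 + 12 + 10 + 10 + 8 + 4 = 56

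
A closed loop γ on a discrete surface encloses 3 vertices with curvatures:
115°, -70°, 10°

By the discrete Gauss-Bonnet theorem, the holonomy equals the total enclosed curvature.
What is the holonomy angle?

Holonomy = total enclosed curvature = 115° + (-70°) + 10° = 55°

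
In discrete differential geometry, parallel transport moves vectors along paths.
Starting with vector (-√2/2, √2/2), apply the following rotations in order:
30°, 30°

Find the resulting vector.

Total rotation: 30° + 30° = 60°. Final vector: (-0.9659, -0.2588)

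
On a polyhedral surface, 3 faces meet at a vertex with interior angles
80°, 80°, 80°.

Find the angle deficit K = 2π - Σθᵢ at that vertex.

Sum of angles = 240°. K = 360° - 240° = 120°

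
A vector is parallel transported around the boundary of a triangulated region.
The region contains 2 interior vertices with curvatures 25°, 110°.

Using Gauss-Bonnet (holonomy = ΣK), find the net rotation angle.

Holonomy = total enclosed curvature = 25° + 110° = 135°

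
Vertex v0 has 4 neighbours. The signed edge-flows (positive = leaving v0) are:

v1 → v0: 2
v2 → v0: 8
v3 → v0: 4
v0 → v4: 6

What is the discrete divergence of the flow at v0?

Divergence = sum of outgoing flows = (-2) + (-8) + (-4) + 6 = -8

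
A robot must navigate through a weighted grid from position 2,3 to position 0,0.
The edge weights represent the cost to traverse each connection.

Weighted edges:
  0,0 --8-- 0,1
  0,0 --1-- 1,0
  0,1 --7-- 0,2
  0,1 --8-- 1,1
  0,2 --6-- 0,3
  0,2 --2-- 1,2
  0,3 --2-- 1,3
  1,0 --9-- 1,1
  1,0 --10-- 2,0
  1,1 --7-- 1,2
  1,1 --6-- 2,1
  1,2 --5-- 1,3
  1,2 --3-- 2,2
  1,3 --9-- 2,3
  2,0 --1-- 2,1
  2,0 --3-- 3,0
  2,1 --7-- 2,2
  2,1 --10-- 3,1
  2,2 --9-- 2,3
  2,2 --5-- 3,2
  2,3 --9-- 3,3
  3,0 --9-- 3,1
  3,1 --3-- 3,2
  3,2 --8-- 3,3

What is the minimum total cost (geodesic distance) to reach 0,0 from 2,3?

Shortest path: 2,3 → 2,2 → 2,1 → 2,0 → 1,0 → 0,0, total weight = 28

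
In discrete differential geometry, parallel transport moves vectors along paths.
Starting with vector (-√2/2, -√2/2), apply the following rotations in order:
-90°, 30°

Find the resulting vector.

Total rotation: (-90°) + 30° = -60°. Final vector: (-0.9659, 0.2588)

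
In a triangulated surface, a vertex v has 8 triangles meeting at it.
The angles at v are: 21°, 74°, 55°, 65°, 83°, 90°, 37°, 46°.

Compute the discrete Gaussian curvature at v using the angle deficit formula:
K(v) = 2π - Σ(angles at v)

Sum of angles = 471°. K = 360° - 471° = -111° = -37π/60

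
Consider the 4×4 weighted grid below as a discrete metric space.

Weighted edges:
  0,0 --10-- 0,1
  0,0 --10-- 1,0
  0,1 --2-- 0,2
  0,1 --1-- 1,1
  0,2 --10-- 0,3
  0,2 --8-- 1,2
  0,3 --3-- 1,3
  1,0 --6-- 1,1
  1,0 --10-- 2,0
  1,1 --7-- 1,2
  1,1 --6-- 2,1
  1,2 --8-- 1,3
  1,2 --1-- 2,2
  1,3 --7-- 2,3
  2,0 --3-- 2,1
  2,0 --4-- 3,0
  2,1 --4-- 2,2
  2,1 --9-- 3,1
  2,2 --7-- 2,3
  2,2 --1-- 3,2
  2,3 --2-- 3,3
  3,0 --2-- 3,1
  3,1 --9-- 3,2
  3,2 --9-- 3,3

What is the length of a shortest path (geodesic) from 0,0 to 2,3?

Shortest path: 0,0 → 0,1 → 1,1 → 1,2 → 2,2 → 2,3, total weight = 26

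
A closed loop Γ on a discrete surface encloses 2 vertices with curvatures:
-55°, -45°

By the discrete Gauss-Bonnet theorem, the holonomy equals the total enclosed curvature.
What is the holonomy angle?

Holonomy = total enclosed curvature = (-55°) + (-45°) = -100°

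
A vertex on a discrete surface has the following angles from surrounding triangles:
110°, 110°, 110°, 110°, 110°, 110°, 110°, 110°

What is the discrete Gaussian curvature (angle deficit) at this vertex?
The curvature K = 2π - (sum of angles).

Sum of angles = 880°. K = 360° - 880° = -520°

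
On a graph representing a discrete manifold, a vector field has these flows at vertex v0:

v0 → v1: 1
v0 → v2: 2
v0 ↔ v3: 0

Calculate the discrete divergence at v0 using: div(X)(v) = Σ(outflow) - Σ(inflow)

Divergence = sum of outgoing flows = 1 + 2 + 0 = 3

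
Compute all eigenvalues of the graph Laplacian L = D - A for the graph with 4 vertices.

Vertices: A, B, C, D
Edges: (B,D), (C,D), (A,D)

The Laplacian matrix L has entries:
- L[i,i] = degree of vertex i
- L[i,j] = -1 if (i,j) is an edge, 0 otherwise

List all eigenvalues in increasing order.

Degrees: deg(A) = 1, deg(B) = 1, deg(C) = 1, deg(D) = 3.
L = D − A with rows/columns ordered (A, B, C, D):
  [ 1,  0,  0, -1]
  [ 0,  1,  0, -1]
  [ 0,  0,  1, -1]
  [-1, -1, -1,  3]
Characteristic polynomial: det(λI − L) = λ(λ − 1)²(λ − 4).
Roots: λ = 0; (λ − 1) = 0 ⇒ λ = 1 (multiplicity 2); (λ − 4) = 0 ⇒ λ = 4.
(Check: the roots sum (with multiplicity) to 6, matching trace L = Σdeg = 2·3 = 6.)
Laplacian eigenvalues (increasing order): [0.0, 1.0, 1.0, 4.0]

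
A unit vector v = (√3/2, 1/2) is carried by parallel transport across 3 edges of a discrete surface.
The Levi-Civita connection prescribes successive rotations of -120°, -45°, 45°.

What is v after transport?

Total rotation: (-120°) + (-45°) + 45° = -120°. Final vector: (0, -1)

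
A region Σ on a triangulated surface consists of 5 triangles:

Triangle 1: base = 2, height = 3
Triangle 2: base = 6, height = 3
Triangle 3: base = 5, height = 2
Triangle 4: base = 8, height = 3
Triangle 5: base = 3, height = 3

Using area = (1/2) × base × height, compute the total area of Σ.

(1/2)×2×3 + (1/2)×6×3 + (1/2)×5×2 + (1/2)×8×3 + (1/2)×3×3 = 33.5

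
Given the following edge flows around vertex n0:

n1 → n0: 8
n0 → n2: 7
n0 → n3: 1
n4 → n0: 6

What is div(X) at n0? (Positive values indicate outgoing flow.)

Divergence = sum of outgoing flows = (-8) + 7 + 1 + (-6) = -6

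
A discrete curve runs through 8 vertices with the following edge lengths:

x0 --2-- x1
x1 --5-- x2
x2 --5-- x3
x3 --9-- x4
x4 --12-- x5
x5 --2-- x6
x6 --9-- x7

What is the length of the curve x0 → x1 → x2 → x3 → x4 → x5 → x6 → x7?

Arc length = 2 + 5 + 5 + 9 + 12 + 2 + 9 = 44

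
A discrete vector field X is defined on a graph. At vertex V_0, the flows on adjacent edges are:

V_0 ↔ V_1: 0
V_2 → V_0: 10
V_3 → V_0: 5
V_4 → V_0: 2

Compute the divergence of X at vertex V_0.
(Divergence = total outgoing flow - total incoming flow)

Divergence = sum of outgoing flows = 0 + (-10) + (-5) + (-2) = -17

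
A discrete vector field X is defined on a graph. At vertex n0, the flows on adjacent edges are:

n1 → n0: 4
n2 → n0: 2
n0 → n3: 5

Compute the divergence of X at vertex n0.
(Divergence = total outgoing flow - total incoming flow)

Divergence = sum of outgoing flows = (-4) + (-2) + 5 = -1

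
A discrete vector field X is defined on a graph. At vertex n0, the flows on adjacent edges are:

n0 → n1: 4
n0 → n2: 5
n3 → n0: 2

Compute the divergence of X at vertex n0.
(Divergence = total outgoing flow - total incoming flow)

Divergence = sum of outgoing flows = 4 + 5 + (-2) = 7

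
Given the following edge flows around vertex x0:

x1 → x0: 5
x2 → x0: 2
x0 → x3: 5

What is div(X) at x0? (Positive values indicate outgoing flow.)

Divergence = sum of outgoing flows = (-5) + (-2) + 5 = -2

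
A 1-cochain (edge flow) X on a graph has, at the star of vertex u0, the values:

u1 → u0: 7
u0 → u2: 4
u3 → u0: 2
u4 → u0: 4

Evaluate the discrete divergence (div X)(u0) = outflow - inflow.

Divergence = sum of outgoing flows = (-7) + 4 + (-2) + (-4) = -9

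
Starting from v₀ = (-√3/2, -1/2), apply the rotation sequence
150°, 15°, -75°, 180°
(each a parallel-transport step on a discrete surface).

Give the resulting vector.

Total rotation: 150° + 15° + (-75°) + 180° = 270° ≡ -90° (mod 360°). Final vector: (-0.5000, 0.8660)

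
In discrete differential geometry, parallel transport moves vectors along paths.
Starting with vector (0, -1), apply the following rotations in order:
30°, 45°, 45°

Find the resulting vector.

Total rotation: 30° + 45° + 45° = 120°. Final vector: (0.8660, 0.5000)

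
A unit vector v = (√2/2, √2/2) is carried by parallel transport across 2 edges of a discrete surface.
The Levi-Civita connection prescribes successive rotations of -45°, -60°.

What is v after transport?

Total rotation: (-45°) + (-60°) = -105°. Final vector: (0.5000, -0.8660)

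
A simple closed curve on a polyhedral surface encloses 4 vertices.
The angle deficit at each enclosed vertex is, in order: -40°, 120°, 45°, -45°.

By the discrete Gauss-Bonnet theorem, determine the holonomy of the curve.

Holonomy = total enclosed curvature = (-40°) + 120° + 45° + (-45°) = 80°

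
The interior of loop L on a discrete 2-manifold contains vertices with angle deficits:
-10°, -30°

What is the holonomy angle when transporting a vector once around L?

Holonomy = total enclosed curvature = (-10°) + (-30°) = -40°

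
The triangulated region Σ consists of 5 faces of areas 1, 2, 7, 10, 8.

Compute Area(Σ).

1 + 2 + 7 + 10 + 8 = 28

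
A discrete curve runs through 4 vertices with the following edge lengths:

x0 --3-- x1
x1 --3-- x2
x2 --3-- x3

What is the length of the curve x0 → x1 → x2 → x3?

Arc length = 3 + 3 + 3 = 9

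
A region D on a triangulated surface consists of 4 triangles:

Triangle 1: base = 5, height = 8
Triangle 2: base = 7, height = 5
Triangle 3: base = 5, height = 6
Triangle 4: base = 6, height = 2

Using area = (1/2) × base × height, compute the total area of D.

(1/2)×5×8 + (1/2)×7×5 + (1/2)×5×6 + (1/2)×6×2 = 58.5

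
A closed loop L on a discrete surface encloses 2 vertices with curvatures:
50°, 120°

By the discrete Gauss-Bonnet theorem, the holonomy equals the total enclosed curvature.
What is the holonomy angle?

Holonomy = total enclosed curvature = 50° + 120° = 170°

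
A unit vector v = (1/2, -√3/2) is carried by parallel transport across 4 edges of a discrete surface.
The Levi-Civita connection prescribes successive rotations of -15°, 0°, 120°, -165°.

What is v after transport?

Total rotation: (-15°) + 0° + 120° + (-165°) = -60°. Final vector: (-0.5000, -0.8660)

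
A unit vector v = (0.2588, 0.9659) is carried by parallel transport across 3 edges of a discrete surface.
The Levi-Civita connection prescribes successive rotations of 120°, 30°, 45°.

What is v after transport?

Total rotation: 120° + 30° + 45° = 195° ≡ -165° (mod 360°). Final vector: (0, -1)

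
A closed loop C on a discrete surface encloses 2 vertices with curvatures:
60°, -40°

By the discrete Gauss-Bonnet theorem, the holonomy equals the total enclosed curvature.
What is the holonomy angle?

Holonomy = total enclosed curvature = 60° + (-40°) = 20°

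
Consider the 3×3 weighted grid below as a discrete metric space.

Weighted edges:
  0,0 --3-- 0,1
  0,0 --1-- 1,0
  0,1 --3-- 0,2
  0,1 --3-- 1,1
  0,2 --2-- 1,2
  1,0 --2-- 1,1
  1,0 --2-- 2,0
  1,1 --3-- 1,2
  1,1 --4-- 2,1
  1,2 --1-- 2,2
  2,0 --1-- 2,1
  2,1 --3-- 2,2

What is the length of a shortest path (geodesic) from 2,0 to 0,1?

Shortest path: 2,0 → 1,0 → 0,0 → 0,1, total weight = 6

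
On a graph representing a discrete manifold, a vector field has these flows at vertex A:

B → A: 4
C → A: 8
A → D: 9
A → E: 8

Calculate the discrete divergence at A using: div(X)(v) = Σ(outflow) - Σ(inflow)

Divergence = sum of outgoing flows = (-4) + (-8) + 9 + 8 = 5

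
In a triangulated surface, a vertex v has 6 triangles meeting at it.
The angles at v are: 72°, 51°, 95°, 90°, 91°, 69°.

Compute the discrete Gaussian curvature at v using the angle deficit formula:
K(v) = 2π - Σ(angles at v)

Sum of angles = 468°. K = 360° - 468° = -108° = -3π/5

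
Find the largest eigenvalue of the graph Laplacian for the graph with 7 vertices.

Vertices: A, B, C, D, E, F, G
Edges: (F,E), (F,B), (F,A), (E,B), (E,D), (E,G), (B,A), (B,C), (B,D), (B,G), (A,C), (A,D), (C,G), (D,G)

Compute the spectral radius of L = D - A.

Degrees: deg(A) = 4, deg(B) = 6, deg(C) = 3, deg(D) = 4, deg(E) = 4, deg(F) = 3, deg(G) = 4.
L = D − A with rows/columns ordered (A, B, C, D, E, F, G):
  [ 4, -1, -1, -1,  0, -1,  0]
  [-1,  6, -1, -1, -1, -1, -1]
  [-1, -1,  3,  0,  0,  0, -1]
  [-1, -1,  0,  4, -1,  0, -1]
  [ 0, -1,  0, -1,  4, -1, -1]
  [-1, -1,  0,  0, -1,  3,  0]
  [ 0, -1, -1, -1, -1,  0,  4]
Characteristic polynomial: det(λI − L) = λ(λ² − 8λ + 14)(λ − 3)(λ − 4)(λ − 6)(λ − 7).
Roots: λ = 0; (λ² − 8λ + 14) = 0 ⇒ λ = 4 ± √2 ≈ 2.5858, 5.4142; (λ − 3) = 0 ⇒ λ = 3; (λ − 4) = 0 ⇒ λ = 4; (λ − 6) = 0 ⇒ λ = 6; (λ − 7) = 0 ⇒ λ = 7.
(Check: the roots sum (with multiplicity) to 28, matching trace L = Σdeg = 2·14 = 28.)
Laplacian eigenvalues: [0.0, 2.5858, 3.0, 4.0, 5.4142, 6.0, 7.0]. Largest eigenvalue (spectral radius) = 7.0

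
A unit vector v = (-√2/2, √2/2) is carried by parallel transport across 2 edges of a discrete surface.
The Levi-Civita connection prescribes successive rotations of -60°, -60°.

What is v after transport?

Total rotation: (-60°) + (-60°) = -120°. Final vector: (0.9659, 0.2588)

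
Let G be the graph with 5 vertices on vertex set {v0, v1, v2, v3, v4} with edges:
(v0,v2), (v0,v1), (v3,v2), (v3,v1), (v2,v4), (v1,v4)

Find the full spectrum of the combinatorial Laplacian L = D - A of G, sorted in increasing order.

Degrees: deg(v0) = 2, deg(v1) = 3, deg(v2) = 3, deg(v3) = 2, deg(v4) = 2.
L = D − A with rows/columns ordered (v0, v1, v2, v3, v4):
  [ 2, -1, -1,  0,  0]
  [-1,  3,  0, -1, -1]
  [-1,  0,  3, -1, -1]
  [ 0, -1, -1,  2,  0]
  [ 0, -1, -1,  0,  2]
Characteristic polynomial: det(λI − L) = λ(λ − 2)²(λ − 3)(λ − 5).
Roots: λ = 0; (λ − 2) = 0 ⇒ λ = 2 (multiplicity 2); (λ − 3) = 0 ⇒ λ = 3; (λ − 5) = 0 ⇒ λ = 5.
(Check: the roots sum (with multiplicity) to 12, matching trace L = Σdeg = 2·6 = 12.)
Laplacian eigenvalues (increasing order): [0.0, 2.0, 2.0, 3.0, 5.0]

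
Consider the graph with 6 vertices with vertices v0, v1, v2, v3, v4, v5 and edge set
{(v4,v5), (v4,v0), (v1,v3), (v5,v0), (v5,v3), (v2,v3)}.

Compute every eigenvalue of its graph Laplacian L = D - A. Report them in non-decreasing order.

Degrees: deg(v0) = 2, deg(v1) = 1, deg(v2) = 1, deg(v3) = 3, deg(v4) = 2, deg(v5) = 3.
L = D − A with rows/columns ordered (v0, v1, v2, v3, v4, v5):
  [ 2,  0,  0,  0, -1, -1]
  [ 0,  1,  0, -1,  0,  0]
  [ 0,  0,  1, -1,  0,  0]
  [ 0, -1, -1,  3,  0, -1]
  [-1,  0,  0,  0,  2, -1]
  [-1,  0,  0, -1, -1,  3]
Characteristic polynomial: det(λI − L) = λ(λ² − 5λ + 2)(λ − 1)(λ − 3)².
Roots: λ = 0; (λ² − 5λ + 2) = 0 ⇒ λ = (5 ± √17)/2 ≈ 0.4384, 4.5616; (λ − 1) = 0 ⇒ λ = 1; (λ − 3) = 0 ⇒ λ = 3 (multiplicity 2).
(Check: the roots sum (with multiplicity) to 12, matching trace L = Σdeg = 2·6 = 12.)
Laplacian eigenvalues (increasing order): [0.0, 0.4384, 1.0, 3.0, 3.0, 4.5616]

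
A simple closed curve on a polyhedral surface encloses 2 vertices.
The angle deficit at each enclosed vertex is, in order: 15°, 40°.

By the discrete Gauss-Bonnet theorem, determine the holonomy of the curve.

Holonomy = total enclosed curvature = 15° + 40° = 55°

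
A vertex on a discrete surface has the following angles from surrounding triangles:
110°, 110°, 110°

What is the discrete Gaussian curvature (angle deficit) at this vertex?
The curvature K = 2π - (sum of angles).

Sum of angles = 330°. K = 360° - 330° = 30°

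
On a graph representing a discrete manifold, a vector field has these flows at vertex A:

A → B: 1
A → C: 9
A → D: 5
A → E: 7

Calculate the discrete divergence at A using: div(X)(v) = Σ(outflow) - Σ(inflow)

Divergence = sum of outgoing flows = 1 + 9 + 5 + 7 = 22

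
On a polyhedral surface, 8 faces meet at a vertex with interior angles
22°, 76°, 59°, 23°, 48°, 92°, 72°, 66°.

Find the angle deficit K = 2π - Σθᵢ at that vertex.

Sum of angles = 458°. K = 360° - 458° = -98° = -49π/90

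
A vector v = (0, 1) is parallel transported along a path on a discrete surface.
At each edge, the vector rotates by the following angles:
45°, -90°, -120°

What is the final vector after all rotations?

Total rotation: 45° + (-90°) + (-120°) = -165°. Final vector: (0.2588, -0.9659)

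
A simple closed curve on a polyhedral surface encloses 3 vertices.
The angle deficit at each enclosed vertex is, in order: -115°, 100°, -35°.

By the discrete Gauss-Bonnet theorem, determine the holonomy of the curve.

Holonomy = total enclosed curvature = (-115°) + 100° + (-35°) = -50°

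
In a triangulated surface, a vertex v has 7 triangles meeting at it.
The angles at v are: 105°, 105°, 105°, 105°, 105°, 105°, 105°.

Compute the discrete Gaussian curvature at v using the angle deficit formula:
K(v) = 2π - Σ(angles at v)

Sum of angles = 735°. K = 360° - 735° = -375° = -25π/12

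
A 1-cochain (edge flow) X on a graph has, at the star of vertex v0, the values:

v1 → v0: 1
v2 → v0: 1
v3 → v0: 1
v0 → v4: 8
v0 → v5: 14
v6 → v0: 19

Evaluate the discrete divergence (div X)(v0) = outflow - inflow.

Divergence = sum of outgoing flows = (-1) + (-1) + (-1) + 8 + 14 + (-19) = 0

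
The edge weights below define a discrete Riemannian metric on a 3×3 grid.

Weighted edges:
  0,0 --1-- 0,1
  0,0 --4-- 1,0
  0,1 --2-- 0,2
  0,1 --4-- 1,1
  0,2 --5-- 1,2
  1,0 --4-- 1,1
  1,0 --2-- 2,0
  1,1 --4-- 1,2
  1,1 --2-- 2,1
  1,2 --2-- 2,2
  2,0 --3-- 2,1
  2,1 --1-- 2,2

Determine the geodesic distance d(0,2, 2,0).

Shortest path: 0,2 → 0,1 → 0,0 → 1,0 → 2,0, total weight = 9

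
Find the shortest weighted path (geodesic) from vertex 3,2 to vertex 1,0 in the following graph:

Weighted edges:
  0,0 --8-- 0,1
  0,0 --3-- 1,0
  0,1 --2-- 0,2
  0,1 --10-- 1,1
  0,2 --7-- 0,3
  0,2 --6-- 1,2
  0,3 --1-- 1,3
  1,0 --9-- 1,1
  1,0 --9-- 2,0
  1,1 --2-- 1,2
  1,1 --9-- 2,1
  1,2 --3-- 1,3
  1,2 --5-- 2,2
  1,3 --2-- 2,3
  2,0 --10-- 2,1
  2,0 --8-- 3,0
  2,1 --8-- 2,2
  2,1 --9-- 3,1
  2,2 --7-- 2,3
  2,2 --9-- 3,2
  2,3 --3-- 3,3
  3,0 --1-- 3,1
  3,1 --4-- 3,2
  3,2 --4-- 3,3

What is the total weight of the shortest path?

Shortest path: 3,2 → 3,1 → 3,0 → 2,0 → 1,0, total weight = 22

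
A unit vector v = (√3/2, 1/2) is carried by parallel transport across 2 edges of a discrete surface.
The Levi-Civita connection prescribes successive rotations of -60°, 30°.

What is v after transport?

Total rotation: (-60°) + 30° = -30°. Final vector: (1, 0)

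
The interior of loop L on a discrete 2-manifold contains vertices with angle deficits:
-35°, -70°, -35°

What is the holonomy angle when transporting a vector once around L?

Holonomy = total enclosed curvature = (-35°) + (-70°) + (-35°) = -140°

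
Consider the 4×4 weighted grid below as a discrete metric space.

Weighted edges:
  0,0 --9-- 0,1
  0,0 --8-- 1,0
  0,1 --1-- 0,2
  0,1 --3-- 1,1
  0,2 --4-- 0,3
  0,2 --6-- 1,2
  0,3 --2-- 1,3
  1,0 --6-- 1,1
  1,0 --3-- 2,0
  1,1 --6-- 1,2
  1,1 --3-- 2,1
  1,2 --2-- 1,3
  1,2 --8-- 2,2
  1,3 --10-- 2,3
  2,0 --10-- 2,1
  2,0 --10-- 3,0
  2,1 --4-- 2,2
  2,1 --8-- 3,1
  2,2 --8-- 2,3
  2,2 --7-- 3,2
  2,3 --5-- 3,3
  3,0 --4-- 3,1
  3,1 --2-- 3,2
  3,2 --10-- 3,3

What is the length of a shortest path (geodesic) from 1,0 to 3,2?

Shortest path: 1,0 → 1,1 → 2,1 → 3,1 → 3,2, total weight = 19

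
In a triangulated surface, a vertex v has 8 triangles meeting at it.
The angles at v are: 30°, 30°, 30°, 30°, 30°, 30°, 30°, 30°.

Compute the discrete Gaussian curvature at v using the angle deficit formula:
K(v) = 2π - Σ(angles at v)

Sum of angles = 240°. K = 360° - 240° = 120°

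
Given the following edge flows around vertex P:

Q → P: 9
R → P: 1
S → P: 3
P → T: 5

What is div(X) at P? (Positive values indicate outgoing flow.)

Divergence = sum of outgoing flows = (-9) + (-1) + (-3) + 5 = -8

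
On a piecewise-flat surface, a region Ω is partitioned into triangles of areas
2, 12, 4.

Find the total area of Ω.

2 + 12 + 4 = 18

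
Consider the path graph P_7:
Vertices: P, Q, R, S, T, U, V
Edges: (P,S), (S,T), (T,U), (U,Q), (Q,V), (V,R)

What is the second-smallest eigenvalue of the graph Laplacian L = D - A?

The path graph P_n has Laplacian eigenvalues λ_k = 2 − 2cos(kπ/n), k = 0, 1, …, n−1. Here n = 7:
k=0: 2 − 2cos(0) = 0.0; k=1: 2 − 2cos(π/7) = 0.1981; k=2: 2 − 2cos(2π/7) = 0.753; k=3: 2 − 2cos(3π/7) = 1.555; k=4: 2 − 2cos(4π/7) = 2.445; k=5: 2 − 2cos(5π/7) = 3.247; k=6: 2 − 2cos(6π/7) = 3.8019.
Laplacian eigenvalues: [0.0, 0.1981, 0.753, 1.555, 2.445, 3.247, 3.8019]. Algebraic connectivity (smallest non-zero eigenvalue) = 0.1981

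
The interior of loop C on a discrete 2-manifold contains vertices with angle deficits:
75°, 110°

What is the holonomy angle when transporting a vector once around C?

Holonomy = total enclosed curvature = 75° + 110° = 185°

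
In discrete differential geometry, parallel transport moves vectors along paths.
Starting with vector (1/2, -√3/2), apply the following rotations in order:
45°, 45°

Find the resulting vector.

Total rotation: 45° + 45° = 90°. Final vector: (0.8660, 0.5000)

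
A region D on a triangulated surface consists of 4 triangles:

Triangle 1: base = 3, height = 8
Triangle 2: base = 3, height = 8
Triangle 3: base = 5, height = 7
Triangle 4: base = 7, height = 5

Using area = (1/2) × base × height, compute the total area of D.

(1/2)×3×8 + (1/2)×3×8 + (1/2)×5×7 + (1/2)×7×5 = 59.0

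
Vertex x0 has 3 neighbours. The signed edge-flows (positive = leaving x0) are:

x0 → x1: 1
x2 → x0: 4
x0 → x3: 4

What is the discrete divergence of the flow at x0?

Divergence = sum of outgoing flows = 1 + (-4) + 4 = 1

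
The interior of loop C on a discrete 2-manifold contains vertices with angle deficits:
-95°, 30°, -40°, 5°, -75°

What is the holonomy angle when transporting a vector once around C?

Holonomy = total enclosed curvature = (-95°) + 30° + (-40°) + 5° + (-75°) = -175°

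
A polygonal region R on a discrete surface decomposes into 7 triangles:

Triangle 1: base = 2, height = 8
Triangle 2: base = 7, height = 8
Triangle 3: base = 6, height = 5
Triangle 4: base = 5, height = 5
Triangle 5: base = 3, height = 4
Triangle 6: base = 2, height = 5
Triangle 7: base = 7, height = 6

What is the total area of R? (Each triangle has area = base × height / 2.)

(1/2)×2×8 + (1/2)×7×8 + (1/2)×6×5 + (1/2)×5×5 + (1/2)×3×4 + (1/2)×2×5 + (1/2)×7×6 = 95.5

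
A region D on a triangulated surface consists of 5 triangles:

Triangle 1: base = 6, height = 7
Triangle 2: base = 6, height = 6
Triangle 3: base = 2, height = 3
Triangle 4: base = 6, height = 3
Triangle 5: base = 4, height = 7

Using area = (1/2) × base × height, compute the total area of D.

(1/2)×6×7 + (1/2)×6×6 + (1/2)×2×3 + (1/2)×6×3 + (1/2)×4×7 = 65.0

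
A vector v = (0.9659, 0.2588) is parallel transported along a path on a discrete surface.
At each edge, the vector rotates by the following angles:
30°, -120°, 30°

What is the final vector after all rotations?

Total rotation: 30° + (-120°) + 30° = -60°. Final vector: (0.7071, -0.7071)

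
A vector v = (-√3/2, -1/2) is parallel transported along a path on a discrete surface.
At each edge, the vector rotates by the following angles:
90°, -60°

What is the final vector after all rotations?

Total rotation: 90° + (-60°) = 30°. Final vector: (-0.5000, -0.8660)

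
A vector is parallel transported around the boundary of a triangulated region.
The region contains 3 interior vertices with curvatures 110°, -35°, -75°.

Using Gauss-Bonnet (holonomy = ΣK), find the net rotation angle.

Holonomy = total enclosed curvature = 110° + (-35°) + (-75°) = 0°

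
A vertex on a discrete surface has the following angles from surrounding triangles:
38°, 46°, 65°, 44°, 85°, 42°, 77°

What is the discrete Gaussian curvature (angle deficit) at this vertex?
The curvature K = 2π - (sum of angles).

Sum of angles = 397°. K = 360° - 397° = -37° = -37π/180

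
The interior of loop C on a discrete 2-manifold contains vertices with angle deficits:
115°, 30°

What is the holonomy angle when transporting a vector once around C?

Holonomy = total enclosed curvature = 115° + 30° = 145°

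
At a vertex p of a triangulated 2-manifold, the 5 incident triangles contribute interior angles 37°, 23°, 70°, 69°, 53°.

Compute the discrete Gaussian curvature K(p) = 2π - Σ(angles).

Sum of angles = 252°. K = 360° - 252° = 108° = 3π/5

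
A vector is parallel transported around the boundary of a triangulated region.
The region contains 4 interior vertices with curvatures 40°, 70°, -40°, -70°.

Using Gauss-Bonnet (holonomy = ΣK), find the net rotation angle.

Holonomy = total enclosed curvature = 40° + 70° + (-40°) + (-70°) = 0°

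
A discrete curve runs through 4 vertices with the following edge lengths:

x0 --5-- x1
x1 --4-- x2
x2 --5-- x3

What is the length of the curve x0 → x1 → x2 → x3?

Arc length = 5 + 4 + 5 = 14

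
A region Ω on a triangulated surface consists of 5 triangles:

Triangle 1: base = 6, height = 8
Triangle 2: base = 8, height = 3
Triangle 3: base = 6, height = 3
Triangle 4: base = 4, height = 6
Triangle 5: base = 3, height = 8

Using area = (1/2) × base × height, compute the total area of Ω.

(1/2)×6×8 + (1/2)×8×3 + (1/2)×6×3 + (1/2)×4×6 + (1/2)×3×8 = 69.0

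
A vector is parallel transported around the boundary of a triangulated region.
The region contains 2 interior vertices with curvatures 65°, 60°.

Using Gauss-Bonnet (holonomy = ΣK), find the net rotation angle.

Holonomy = total enclosed curvature = 65° + 60° = 125°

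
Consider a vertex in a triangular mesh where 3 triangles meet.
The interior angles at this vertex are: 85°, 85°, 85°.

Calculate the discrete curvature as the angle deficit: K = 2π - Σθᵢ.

Sum of angles = 255°. K = 360° - 255° = 105°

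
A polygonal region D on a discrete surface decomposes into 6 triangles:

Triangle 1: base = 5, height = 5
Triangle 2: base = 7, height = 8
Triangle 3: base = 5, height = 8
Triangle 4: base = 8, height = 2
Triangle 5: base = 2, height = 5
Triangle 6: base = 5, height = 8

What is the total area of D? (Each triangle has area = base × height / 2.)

(1/2)×5×5 + (1/2)×7×8 + (1/2)×5×8 + (1/2)×8×2 + (1/2)×2×5 + (1/2)×5×8 = 93.5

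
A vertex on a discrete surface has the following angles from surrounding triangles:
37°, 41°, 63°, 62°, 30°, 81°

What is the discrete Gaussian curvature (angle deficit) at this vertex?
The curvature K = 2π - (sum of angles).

Sum of angles = 314°. K = 360° - 314° = 46° = 23π/90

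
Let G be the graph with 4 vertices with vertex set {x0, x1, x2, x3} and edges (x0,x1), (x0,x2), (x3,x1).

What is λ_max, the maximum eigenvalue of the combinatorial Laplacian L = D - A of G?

Degrees: deg(x0) = 2, deg(x1) = 2, deg(x2) = 1, deg(x3) = 1.
L = D − A with rows/columns ordered (x0, x1, x2, x3):
  [ 2, -1, -1,  0]
  [-1,  2,  0, -1]
  [-1,  0,  1,  0]
  [ 0, -1,  0,  1]
Characteristic polynomial: det(λI − L) = λ(λ² − 4λ + 2)(λ − 2).
Roots: λ = 0; (λ² − 4λ + 2) = 0 ⇒ λ = 2 ± √2 ≈ 0.5858, 3.4142; (λ − 2) = 0 ⇒ λ = 2.
(Check: the roots sum (with multiplicity) to 6, matching trace L = Σdeg = 2·3 = 6.)
Laplacian eigenvalues: [0.0, 0.5858, 2.0, 3.4142]. Largest eigenvalue (spectral radius) = 3.4142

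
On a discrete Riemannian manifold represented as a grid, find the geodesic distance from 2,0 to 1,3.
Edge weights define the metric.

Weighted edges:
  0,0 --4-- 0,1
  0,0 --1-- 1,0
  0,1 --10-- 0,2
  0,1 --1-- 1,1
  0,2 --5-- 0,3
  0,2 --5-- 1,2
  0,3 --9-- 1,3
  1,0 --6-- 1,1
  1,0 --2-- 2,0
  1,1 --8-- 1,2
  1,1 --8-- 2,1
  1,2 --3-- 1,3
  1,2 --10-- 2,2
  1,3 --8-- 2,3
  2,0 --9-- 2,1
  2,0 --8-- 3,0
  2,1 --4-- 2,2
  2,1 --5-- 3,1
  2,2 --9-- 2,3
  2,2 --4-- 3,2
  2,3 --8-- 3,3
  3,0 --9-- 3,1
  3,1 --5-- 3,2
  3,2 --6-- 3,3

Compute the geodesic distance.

Shortest path: 2,0 → 1,0 → 1,1 → 1,2 → 1,3, total weight = 19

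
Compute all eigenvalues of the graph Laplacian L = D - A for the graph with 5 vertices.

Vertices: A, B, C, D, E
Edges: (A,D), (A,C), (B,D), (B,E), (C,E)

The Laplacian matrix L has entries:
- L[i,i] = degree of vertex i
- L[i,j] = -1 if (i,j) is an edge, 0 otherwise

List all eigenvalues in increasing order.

Degrees: deg(A) = 2, deg(B) = 2, deg(C) = 2, deg(D) = 2, deg(E) = 2.
L = D − A with rows/columns ordered (A, B, C, D, E):
  [ 2,  0, -1, -1,  0]
  [ 0,  2,  0, -1, -1]
  [-1,  0,  2,  0, -1]
  [-1, -1,  0,  2,  0]
  [ 0, -1, -1,  0,  2]
Characteristic polynomial: det(λI − L) = λ(λ² − 5λ + 5)².
Roots: λ = 0; (λ² − 5λ + 5) = 0 ⇒ λ = (5 ± √5)/2 ≈ 1.382, 3.618 (multiplicity 2).
(Check: the roots sum (with multiplicity) to 10, matching trace L = Σdeg = 2·5 = 10.)
Laplacian eigenvalues (increasing order): [0.0, 1.382, 1.382, 3.618, 3.618]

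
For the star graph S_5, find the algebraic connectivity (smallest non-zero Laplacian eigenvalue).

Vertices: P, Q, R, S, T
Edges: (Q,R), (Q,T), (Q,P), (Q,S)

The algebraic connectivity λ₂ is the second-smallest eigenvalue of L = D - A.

The star S_5 is the complete bipartite graph K_{1,4} (one hub of degree 4, 4 leaves of degree 1). The Laplacian spectrum of K_{p,q} is 0, p (multiplicity q−1), q (multiplicity p−1), p+q. With p = 1, q = 4: 0 once, 1 with multiplicity 3, and 5 once. (Check: trace L = sum of degrees = 8 = 3·1 + 5.)
Laplacian eigenvalues: [0.0, 1.0, 1.0, 1.0, 5.0]. Algebraic connectivity (smallest non-zero eigenvalue) = 1.0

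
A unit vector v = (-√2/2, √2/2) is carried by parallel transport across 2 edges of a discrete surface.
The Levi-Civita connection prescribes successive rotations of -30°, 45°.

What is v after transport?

Total rotation: (-30°) + 45° = 15°. Final vector: (-0.8660, 0.5000)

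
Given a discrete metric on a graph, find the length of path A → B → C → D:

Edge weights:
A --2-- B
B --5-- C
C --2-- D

Arc length = 2 + 5 + 2 = 9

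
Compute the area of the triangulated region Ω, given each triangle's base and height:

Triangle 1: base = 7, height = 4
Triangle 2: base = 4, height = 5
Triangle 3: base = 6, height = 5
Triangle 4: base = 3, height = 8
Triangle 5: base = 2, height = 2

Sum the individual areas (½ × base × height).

(1/2)×7×4 + (1/2)×4×5 + (1/2)×6×5 + (1/2)×3×8 + (1/2)×2×2 = 53.0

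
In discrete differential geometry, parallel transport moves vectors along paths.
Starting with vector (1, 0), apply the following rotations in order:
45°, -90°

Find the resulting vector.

Total rotation: 45° + (-90°) = -45°. Final vector: (0.7071, -0.7071)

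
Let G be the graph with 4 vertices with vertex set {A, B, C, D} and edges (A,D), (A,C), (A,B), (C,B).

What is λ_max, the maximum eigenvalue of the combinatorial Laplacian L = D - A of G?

Degrees: deg(A) = 3, deg(B) = 2, deg(C) = 2, deg(D) = 1.
L = D − A with rows/columns ordered (A, B, C, D):
  [ 3, -1, -1, -1]
  [-1,  2, -1,  0]
  [-1, -1,  2,  0]
  [-1,  0,  0,  1]
Characteristic polynomial: det(λI − L) = λ(λ − 1)(λ − 3)(λ − 4).
Roots: λ = 0; (λ − 1) = 0 ⇒ λ = 1; (λ − 3) = 0 ⇒ λ = 3; (λ − 4) = 0 ⇒ λ = 4.
(Check: the roots sum (with multiplicity) to 8, matching trace L = Σdeg = 2·4 = 8.)
Laplacian eigenvalues: [0.0, 1.0, 3.0, 4.0]. Largest eigenvalue (spectral radius) = 4.0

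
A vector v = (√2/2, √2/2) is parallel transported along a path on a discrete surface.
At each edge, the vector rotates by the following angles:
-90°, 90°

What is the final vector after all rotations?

Total rotation: (-90°) + 90° = 0°. Final vector: (0.7071, 0.7071)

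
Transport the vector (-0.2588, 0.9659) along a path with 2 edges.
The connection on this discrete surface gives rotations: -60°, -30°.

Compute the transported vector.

Total rotation: (-60°) + (-30°) = -90°. Final vector: (0.9659, 0.2588)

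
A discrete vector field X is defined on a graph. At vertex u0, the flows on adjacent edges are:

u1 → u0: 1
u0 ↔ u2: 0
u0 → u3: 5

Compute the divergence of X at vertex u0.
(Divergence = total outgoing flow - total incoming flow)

Divergence = sum of outgoing flows = (-1) + 0 + 5 = 4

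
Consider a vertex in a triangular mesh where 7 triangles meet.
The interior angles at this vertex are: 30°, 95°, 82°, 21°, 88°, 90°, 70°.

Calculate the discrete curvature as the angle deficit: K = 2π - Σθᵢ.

Sum of angles = 476°. K = 360° - 476° = -116° = -29π/45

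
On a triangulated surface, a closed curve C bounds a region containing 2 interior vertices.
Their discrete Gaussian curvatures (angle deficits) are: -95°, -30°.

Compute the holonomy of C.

Holonomy = total enclosed curvature = (-95°) + (-30°) = -125°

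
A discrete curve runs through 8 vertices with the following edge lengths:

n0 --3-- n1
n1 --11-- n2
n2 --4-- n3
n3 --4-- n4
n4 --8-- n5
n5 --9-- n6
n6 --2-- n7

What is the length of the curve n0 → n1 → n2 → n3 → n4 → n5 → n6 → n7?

Arc length = 3 + 11 + 4 + 4 + 8 + 9 + 2 = 41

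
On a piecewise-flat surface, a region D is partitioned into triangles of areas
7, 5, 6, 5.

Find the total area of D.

7 + 5 + 6 + 5 = 23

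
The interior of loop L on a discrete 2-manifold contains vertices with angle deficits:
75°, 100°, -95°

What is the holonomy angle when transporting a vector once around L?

Holonomy = total enclosed curvature = 75° + 100° + (-95°) = 80°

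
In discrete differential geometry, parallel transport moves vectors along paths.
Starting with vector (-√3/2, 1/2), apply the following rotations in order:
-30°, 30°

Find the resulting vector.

Total rotation: (-30°) + 30° = 0°. Final vector: (-0.8660, 0.5000)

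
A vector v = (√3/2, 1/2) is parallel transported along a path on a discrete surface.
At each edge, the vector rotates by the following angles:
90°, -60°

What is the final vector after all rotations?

Total rotation: 90° + (-60°) = 30°. Final vector: (0.5000, 0.8660)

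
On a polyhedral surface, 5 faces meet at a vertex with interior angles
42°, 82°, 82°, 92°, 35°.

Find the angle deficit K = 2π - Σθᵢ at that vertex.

Sum of angles = 333°. K = 360° - 333° = 27° = 3π/20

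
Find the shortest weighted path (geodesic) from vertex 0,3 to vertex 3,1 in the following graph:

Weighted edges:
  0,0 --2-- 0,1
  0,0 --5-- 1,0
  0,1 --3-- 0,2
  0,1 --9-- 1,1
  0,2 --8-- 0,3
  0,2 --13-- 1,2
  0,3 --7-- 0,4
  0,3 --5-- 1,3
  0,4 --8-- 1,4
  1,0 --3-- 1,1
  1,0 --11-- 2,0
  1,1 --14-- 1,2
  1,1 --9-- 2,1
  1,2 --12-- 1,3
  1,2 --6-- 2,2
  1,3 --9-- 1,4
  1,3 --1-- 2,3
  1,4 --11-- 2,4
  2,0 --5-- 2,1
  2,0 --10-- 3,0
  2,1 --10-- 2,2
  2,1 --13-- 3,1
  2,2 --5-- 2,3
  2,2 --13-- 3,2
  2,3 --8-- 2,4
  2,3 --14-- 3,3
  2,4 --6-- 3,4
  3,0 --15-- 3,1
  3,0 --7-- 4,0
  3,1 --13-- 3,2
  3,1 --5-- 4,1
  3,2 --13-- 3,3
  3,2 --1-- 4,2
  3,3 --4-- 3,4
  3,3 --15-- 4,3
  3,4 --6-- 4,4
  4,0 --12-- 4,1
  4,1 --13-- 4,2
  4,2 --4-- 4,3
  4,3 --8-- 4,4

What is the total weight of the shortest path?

Shortest path: 0,3 → 1,3 → 2,3 → 2,2 → 2,1 → 3,1, total weight = 34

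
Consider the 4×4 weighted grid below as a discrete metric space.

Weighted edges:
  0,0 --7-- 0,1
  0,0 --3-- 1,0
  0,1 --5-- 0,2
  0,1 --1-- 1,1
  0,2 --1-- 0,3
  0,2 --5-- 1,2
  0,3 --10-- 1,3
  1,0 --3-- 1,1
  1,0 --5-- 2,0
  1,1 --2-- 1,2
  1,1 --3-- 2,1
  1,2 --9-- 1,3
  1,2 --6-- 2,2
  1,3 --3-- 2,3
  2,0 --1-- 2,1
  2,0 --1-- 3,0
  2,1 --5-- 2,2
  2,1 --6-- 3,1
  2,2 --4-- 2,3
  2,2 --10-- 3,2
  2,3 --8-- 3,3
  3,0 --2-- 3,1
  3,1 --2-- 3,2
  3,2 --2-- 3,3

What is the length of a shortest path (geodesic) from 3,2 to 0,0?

Shortest path: 3,2 → 3,1 → 3,0 → 2,0 → 1,0 → 0,0, total weight = 13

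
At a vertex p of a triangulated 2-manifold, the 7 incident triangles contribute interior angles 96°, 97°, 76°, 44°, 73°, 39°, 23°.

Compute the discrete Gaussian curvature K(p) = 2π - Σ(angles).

Sum of angles = 448°. K = 360° - 448° = -88° = -22π/45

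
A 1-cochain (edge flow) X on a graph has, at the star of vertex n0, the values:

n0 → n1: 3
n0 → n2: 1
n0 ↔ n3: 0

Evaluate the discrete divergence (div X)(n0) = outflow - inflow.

Divergence = sum of outgoing flows = 3 + 1 + 0 = 4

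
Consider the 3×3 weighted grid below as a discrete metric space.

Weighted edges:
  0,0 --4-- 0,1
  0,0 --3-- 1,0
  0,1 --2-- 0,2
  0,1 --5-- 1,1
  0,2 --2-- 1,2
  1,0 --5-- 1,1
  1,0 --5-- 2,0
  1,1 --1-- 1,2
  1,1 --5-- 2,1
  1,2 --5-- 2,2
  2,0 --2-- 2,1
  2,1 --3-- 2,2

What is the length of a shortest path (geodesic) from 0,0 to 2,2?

Shortest path: 0,0 → 0,1 → 0,2 → 1,2 → 2,2, total weight = 13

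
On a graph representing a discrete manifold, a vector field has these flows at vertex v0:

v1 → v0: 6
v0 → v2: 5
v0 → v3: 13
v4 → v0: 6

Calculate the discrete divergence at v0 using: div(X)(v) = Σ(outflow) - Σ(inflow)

Divergence = sum of outgoing flows = (-6) + 5 + 13 + (-6) = 6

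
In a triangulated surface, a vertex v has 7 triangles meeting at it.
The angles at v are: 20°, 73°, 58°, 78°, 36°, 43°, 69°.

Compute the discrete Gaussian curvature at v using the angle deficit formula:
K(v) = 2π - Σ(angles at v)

Sum of angles = 377°. K = 360° - 377° = -17° = -17π/180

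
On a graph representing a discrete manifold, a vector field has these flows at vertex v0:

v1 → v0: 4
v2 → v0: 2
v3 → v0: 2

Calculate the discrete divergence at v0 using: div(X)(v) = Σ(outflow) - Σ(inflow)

Divergence = sum of outgoing flows = (-4) + (-2) + (-2) = -8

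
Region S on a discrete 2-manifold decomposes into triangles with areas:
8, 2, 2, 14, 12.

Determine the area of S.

8 + 2 + 2 + 14 + 12 = 38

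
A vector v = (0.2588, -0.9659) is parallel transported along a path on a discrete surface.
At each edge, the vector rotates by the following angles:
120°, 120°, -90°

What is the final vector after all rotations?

Total rotation: 120° + 120° + (-90°) = 150°. Final vector: (0.2588, 0.9659)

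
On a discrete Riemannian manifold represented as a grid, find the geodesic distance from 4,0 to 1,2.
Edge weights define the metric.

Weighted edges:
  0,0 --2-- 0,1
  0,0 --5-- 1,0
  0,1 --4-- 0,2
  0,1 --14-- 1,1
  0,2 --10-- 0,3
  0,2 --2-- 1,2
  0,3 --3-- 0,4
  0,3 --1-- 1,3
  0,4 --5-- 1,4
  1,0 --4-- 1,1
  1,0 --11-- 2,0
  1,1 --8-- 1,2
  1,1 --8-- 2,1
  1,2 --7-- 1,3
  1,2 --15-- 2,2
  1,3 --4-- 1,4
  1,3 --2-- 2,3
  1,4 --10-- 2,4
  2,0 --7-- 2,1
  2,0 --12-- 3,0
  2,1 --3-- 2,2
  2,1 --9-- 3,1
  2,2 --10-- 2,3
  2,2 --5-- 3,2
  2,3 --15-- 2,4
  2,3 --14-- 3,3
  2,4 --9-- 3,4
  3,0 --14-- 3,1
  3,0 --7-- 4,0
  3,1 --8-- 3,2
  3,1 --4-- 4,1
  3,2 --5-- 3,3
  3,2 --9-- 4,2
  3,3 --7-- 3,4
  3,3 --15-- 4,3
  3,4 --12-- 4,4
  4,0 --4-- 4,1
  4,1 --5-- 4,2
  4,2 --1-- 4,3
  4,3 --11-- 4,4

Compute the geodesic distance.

Shortest path: 4,0 → 4,1 → 3,1 → 2,1 → 1,1 → 1,2, total weight = 33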